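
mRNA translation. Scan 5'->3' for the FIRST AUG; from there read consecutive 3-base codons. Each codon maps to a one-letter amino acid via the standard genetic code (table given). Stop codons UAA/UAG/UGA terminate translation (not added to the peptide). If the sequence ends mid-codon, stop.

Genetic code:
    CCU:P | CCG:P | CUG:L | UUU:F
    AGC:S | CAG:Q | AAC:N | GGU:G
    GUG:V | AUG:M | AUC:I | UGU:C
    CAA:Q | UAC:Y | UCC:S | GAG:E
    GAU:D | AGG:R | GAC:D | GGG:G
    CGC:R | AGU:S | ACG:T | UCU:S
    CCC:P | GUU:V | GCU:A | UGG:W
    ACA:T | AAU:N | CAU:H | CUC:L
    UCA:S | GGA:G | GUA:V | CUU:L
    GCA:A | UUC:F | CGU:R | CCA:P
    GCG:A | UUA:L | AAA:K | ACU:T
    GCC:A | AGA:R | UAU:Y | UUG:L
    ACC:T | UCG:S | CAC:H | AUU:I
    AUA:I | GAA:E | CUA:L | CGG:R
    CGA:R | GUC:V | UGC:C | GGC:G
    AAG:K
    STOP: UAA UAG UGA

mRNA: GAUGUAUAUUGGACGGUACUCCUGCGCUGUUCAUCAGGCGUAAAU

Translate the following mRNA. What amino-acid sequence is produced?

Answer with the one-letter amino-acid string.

Answer: MYIGRYSCAVHQA

Derivation:
start AUG at pos 1
pos 1: AUG -> M; peptide=M
pos 4: UAU -> Y; peptide=MY
pos 7: AUU -> I; peptide=MYI
pos 10: GGA -> G; peptide=MYIG
pos 13: CGG -> R; peptide=MYIGR
pos 16: UAC -> Y; peptide=MYIGRY
pos 19: UCC -> S; peptide=MYIGRYS
pos 22: UGC -> C; peptide=MYIGRYSC
pos 25: GCU -> A; peptide=MYIGRYSCA
pos 28: GUU -> V; peptide=MYIGRYSCAV
pos 31: CAU -> H; peptide=MYIGRYSCAVH
pos 34: CAG -> Q; peptide=MYIGRYSCAVHQ
pos 37: GCG -> A; peptide=MYIGRYSCAVHQA
pos 40: UAA -> STOP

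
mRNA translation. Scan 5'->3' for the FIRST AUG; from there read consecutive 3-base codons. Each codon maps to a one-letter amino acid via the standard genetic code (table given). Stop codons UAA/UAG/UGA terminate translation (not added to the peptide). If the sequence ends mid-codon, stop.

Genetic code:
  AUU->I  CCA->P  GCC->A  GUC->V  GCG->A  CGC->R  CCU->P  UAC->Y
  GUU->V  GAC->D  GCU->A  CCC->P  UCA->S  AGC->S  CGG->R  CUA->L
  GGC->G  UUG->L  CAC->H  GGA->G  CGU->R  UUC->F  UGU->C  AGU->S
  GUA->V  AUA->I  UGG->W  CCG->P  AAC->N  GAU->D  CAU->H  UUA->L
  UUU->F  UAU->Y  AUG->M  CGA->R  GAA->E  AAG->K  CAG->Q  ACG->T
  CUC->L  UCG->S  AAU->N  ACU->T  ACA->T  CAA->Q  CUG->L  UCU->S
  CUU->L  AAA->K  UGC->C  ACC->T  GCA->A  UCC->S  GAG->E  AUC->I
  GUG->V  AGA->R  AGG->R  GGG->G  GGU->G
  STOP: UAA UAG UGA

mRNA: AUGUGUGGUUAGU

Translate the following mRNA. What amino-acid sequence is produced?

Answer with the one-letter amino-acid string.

Answer: MCG

Derivation:
start AUG at pos 0
pos 0: AUG -> M; peptide=M
pos 3: UGU -> C; peptide=MC
pos 6: GGU -> G; peptide=MCG
pos 9: UAG -> STOP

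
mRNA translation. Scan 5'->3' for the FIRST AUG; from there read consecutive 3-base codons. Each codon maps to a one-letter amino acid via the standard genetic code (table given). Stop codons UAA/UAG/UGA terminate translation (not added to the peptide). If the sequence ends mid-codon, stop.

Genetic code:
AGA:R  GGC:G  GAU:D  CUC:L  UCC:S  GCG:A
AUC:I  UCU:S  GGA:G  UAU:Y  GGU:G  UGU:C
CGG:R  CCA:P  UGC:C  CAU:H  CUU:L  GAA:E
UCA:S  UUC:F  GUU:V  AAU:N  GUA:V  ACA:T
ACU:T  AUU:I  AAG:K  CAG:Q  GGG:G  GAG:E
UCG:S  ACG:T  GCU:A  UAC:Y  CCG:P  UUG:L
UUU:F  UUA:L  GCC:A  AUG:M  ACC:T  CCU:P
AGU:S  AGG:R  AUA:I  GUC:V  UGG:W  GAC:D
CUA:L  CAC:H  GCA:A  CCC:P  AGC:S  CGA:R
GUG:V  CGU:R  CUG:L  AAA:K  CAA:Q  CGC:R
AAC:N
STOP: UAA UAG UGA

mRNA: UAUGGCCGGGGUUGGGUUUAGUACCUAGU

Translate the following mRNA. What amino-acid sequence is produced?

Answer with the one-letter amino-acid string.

start AUG at pos 1
pos 1: AUG -> M; peptide=M
pos 4: GCC -> A; peptide=MA
pos 7: GGG -> G; peptide=MAG
pos 10: GUU -> V; peptide=MAGV
pos 13: GGG -> G; peptide=MAGVG
pos 16: UUU -> F; peptide=MAGVGF
pos 19: AGU -> S; peptide=MAGVGFS
pos 22: ACC -> T; peptide=MAGVGFST
pos 25: UAG -> STOP

Answer: MAGVGFST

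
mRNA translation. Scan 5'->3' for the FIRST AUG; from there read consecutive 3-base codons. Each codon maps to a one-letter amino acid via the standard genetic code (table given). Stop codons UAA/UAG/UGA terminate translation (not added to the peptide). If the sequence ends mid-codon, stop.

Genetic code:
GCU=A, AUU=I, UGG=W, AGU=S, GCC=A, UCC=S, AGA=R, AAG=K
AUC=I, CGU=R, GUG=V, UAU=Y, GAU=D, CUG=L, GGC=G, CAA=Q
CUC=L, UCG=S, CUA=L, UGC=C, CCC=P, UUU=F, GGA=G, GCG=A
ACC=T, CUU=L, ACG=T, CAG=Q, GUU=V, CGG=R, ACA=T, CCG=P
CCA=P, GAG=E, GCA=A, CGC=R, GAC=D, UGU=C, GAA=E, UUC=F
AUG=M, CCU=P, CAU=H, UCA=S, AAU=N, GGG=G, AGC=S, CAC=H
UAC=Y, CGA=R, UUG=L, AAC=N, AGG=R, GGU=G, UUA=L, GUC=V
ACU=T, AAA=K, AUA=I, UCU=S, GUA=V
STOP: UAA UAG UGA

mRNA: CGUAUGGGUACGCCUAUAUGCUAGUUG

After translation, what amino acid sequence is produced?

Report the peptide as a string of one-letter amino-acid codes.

Answer: MGTPIC

Derivation:
start AUG at pos 3
pos 3: AUG -> M; peptide=M
pos 6: GGU -> G; peptide=MG
pos 9: ACG -> T; peptide=MGT
pos 12: CCU -> P; peptide=MGTP
pos 15: AUA -> I; peptide=MGTPI
pos 18: UGC -> C; peptide=MGTPIC
pos 21: UAG -> STOP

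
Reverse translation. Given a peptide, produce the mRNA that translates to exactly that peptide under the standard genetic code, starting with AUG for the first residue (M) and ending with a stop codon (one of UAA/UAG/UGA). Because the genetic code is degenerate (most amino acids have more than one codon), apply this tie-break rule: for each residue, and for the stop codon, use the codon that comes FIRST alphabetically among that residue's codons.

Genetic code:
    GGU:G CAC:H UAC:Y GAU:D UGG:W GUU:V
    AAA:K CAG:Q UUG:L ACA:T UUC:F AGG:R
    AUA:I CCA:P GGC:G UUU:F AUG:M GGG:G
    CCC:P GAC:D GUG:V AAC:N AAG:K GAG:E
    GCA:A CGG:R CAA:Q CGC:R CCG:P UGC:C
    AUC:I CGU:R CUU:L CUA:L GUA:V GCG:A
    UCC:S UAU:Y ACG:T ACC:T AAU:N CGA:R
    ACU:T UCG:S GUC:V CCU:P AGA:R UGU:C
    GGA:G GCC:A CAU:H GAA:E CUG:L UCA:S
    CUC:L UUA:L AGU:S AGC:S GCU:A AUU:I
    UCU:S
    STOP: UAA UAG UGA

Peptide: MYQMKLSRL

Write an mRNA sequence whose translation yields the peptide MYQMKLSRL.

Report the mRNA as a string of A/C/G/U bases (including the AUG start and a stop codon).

residue 1: M -> AUG (start codon)
residue 2: Y codons sorted = UAC,UAU -> pick first = UAC
residue 3: Q codons sorted = CAA,CAG -> pick first = CAA
residue 4: M -> AUG (only codon)
residue 5: K codons sorted = AAA,AAG -> pick first = AAA
residue 6: L codons sorted = CUA,CUC,CUG,CUU,UUA,UUG -> pick first = CUA
residue 7: S codons sorted = AGC,AGU,UCA,UCC,UCG,UCU -> pick first = AGC
residue 8: R codons sorted = AGA,AGG,CGA,CGC,CGG,CGU -> pick first = AGA
residue 9: L codons sorted = CUA,CUC,CUG,CUU,UUA,UUG -> pick first = CUA
terminator: stop codons sorted = UAA,UAG,UGA -> pick first = UAA

Answer: mRNA: AUGUACCAAAUGAAACUAAGCAGACUAUAA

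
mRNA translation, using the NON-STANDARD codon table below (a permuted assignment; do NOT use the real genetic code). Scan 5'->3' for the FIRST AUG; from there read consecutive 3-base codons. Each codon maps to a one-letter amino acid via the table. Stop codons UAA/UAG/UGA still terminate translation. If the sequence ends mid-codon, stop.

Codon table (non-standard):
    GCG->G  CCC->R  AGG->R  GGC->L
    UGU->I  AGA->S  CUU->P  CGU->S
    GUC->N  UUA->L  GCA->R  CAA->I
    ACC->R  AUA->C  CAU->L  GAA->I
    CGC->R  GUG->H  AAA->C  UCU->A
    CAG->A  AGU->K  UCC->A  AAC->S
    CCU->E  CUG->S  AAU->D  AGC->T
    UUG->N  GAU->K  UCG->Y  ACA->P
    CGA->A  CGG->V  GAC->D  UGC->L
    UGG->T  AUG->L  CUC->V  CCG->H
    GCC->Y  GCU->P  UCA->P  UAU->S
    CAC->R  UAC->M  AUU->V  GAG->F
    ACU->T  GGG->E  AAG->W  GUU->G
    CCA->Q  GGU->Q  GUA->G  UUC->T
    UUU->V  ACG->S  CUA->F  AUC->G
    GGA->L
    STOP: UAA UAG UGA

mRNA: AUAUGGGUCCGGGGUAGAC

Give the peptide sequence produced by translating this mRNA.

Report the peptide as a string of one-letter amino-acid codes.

Answer: LQHE

Derivation:
start AUG at pos 2
pos 2: AUG -> L; peptide=L
pos 5: GGU -> Q; peptide=LQ
pos 8: CCG -> H; peptide=LQH
pos 11: GGG -> E; peptide=LQHE
pos 14: UAG -> STOP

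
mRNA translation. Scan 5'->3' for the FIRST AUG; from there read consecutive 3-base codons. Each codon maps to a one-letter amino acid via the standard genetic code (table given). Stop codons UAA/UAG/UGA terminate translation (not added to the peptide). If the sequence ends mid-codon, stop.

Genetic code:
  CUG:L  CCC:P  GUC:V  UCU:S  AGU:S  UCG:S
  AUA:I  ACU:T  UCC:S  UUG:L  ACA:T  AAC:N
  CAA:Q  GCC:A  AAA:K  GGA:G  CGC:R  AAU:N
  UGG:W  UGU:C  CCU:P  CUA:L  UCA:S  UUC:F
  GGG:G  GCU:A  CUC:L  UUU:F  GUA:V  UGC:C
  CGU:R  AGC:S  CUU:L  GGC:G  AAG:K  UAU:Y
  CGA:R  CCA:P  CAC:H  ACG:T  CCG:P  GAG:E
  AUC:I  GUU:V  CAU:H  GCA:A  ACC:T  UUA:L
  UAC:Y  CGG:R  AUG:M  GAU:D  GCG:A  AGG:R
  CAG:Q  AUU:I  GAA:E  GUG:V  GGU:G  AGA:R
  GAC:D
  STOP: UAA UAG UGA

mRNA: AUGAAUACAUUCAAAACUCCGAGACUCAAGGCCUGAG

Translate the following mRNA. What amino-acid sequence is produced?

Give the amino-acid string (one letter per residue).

Answer: MNTFKTPRLKA

Derivation:
start AUG at pos 0
pos 0: AUG -> M; peptide=M
pos 3: AAU -> N; peptide=MN
pos 6: ACA -> T; peptide=MNT
pos 9: UUC -> F; peptide=MNTF
pos 12: AAA -> K; peptide=MNTFK
pos 15: ACU -> T; peptide=MNTFKT
pos 18: CCG -> P; peptide=MNTFKTP
pos 21: AGA -> R; peptide=MNTFKTPR
pos 24: CUC -> L; peptide=MNTFKTPRL
pos 27: AAG -> K; peptide=MNTFKTPRLK
pos 30: GCC -> A; peptide=MNTFKTPRLKA
pos 33: UGA -> STOP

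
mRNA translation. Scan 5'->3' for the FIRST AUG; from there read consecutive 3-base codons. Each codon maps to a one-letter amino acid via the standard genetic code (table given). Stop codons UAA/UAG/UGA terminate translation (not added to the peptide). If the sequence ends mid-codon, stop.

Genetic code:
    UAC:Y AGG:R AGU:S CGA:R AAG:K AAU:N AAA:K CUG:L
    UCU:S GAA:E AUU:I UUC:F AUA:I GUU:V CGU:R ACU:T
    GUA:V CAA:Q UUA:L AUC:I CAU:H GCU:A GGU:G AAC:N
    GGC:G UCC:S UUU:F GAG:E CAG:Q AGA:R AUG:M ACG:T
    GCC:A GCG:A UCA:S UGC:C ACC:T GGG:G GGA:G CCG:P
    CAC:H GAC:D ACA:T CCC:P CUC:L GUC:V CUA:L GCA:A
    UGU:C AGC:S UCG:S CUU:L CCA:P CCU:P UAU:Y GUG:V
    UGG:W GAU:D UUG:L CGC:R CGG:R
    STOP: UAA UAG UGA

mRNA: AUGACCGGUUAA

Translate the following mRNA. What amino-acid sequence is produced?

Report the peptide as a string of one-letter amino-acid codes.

Answer: MTG

Derivation:
start AUG at pos 0
pos 0: AUG -> M; peptide=M
pos 3: ACC -> T; peptide=MT
pos 6: GGU -> G; peptide=MTG
pos 9: UAA -> STOP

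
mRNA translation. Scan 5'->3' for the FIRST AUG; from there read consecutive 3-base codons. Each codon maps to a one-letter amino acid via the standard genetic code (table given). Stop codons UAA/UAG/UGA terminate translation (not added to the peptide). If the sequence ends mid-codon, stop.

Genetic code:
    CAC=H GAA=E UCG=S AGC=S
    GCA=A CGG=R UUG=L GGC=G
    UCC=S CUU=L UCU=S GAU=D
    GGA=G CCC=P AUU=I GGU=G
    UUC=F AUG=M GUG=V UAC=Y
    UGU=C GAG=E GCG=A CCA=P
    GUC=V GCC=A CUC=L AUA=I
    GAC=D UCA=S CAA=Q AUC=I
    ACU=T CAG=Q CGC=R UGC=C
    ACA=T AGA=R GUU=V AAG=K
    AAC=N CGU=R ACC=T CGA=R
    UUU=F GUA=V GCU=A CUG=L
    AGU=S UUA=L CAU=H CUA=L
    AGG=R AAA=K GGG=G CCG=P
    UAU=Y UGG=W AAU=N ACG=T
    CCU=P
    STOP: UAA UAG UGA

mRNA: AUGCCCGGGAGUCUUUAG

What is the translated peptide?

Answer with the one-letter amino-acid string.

start AUG at pos 0
pos 0: AUG -> M; peptide=M
pos 3: CCC -> P; peptide=MP
pos 6: GGG -> G; peptide=MPG
pos 9: AGU -> S; peptide=MPGS
pos 12: CUU -> L; peptide=MPGSL
pos 15: UAG -> STOP

Answer: MPGSL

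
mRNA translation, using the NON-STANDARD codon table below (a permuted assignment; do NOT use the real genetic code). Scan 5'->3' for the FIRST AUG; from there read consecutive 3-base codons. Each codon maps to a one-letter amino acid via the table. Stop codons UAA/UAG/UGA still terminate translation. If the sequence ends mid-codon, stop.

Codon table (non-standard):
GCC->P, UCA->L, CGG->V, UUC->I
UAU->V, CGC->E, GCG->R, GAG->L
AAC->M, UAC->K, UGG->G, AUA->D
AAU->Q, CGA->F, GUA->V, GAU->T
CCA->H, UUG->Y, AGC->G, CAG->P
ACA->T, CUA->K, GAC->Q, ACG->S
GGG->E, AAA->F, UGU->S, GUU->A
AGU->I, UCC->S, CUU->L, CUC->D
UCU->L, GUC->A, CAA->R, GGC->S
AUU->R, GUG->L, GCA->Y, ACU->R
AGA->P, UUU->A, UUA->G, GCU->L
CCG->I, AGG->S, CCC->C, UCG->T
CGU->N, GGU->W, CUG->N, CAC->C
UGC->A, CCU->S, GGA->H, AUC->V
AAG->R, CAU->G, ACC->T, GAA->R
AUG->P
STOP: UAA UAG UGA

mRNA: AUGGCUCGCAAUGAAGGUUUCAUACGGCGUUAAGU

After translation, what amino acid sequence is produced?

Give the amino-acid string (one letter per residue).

Answer: PLEQRWIDVN

Derivation:
start AUG at pos 0
pos 0: AUG -> P; peptide=P
pos 3: GCU -> L; peptide=PL
pos 6: CGC -> E; peptide=PLE
pos 9: AAU -> Q; peptide=PLEQ
pos 12: GAA -> R; peptide=PLEQR
pos 15: GGU -> W; peptide=PLEQRW
pos 18: UUC -> I; peptide=PLEQRWI
pos 21: AUA -> D; peptide=PLEQRWID
pos 24: CGG -> V; peptide=PLEQRWIDV
pos 27: CGU -> N; peptide=PLEQRWIDVN
pos 30: UAA -> STOP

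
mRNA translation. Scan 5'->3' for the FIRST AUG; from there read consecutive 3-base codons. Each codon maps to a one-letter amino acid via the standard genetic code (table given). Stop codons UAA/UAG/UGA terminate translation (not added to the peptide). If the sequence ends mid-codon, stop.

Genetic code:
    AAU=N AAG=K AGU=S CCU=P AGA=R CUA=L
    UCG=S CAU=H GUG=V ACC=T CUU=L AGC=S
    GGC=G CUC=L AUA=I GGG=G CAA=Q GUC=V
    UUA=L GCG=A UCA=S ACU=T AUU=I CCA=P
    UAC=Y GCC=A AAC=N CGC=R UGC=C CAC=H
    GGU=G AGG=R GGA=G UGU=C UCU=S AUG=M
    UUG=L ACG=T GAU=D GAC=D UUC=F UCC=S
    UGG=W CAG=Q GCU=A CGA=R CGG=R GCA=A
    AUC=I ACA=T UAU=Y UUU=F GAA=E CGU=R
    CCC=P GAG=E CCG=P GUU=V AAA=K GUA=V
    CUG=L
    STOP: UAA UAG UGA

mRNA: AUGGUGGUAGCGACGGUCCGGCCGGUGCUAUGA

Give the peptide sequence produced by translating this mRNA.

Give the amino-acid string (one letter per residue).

start AUG at pos 0
pos 0: AUG -> M; peptide=M
pos 3: GUG -> V; peptide=MV
pos 6: GUA -> V; peptide=MVV
pos 9: GCG -> A; peptide=MVVA
pos 12: ACG -> T; peptide=MVVAT
pos 15: GUC -> V; peptide=MVVATV
pos 18: CGG -> R; peptide=MVVATVR
pos 21: CCG -> P; peptide=MVVATVRP
pos 24: GUG -> V; peptide=MVVATVRPV
pos 27: CUA -> L; peptide=MVVATVRPVL
pos 30: UGA -> STOP

Answer: MVVATVRPVL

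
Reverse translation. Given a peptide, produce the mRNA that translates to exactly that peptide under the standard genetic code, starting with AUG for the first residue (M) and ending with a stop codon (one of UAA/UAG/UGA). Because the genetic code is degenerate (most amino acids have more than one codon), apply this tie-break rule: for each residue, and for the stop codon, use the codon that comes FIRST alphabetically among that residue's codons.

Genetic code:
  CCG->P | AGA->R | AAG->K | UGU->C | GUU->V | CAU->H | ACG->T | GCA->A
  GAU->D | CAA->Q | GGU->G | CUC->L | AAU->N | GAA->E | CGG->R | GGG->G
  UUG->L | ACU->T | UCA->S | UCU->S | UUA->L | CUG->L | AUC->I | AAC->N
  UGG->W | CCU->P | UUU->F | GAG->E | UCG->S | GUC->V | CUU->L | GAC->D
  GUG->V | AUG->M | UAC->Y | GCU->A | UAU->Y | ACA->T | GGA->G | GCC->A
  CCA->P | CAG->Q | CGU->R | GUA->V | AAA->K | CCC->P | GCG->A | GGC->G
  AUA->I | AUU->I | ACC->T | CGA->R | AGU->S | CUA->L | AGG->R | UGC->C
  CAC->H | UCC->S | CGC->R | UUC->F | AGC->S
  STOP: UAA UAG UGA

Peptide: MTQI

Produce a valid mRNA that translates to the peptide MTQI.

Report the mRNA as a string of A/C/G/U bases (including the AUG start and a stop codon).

residue 1: M -> AUG (start codon)
residue 2: T codons sorted = ACA,ACC,ACG,ACU -> pick first = ACA
residue 3: Q codons sorted = CAA,CAG -> pick first = CAA
residue 4: I codons sorted = AUA,AUC,AUU -> pick first = AUA
terminator: stop codons sorted = UAA,UAG,UGA -> pick first = UAA

Answer: mRNA: AUGACACAAAUAUAA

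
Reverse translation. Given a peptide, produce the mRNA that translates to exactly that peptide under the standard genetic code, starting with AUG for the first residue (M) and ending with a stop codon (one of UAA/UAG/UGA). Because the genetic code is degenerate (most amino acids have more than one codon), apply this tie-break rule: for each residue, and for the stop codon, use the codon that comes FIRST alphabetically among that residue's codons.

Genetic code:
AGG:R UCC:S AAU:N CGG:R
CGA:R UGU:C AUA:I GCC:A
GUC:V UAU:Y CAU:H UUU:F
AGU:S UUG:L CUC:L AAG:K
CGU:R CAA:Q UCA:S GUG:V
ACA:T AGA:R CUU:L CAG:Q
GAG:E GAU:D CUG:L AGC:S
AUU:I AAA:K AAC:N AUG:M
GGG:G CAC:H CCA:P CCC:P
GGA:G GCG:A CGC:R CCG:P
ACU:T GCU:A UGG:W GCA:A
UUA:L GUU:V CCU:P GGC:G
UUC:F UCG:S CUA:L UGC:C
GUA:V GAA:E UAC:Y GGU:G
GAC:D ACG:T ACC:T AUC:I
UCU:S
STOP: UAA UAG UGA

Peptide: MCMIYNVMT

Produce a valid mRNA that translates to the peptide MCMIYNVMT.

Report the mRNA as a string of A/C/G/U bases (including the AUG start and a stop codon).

residue 1: M -> AUG (start codon)
residue 2: C codons sorted = UGC,UGU -> pick first = UGC
residue 3: M -> AUG (only codon)
residue 4: I codons sorted = AUA,AUC,AUU -> pick first = AUA
residue 5: Y codons sorted = UAC,UAU -> pick first = UAC
residue 6: N codons sorted = AAC,AAU -> pick first = AAC
residue 7: V codons sorted = GUA,GUC,GUG,GUU -> pick first = GUA
residue 8: M -> AUG (only codon)
residue 9: T codons sorted = ACA,ACC,ACG,ACU -> pick first = ACA
terminator: stop codons sorted = UAA,UAG,UGA -> pick first = UAA

Answer: mRNA: AUGUGCAUGAUAUACAACGUAAUGACAUAA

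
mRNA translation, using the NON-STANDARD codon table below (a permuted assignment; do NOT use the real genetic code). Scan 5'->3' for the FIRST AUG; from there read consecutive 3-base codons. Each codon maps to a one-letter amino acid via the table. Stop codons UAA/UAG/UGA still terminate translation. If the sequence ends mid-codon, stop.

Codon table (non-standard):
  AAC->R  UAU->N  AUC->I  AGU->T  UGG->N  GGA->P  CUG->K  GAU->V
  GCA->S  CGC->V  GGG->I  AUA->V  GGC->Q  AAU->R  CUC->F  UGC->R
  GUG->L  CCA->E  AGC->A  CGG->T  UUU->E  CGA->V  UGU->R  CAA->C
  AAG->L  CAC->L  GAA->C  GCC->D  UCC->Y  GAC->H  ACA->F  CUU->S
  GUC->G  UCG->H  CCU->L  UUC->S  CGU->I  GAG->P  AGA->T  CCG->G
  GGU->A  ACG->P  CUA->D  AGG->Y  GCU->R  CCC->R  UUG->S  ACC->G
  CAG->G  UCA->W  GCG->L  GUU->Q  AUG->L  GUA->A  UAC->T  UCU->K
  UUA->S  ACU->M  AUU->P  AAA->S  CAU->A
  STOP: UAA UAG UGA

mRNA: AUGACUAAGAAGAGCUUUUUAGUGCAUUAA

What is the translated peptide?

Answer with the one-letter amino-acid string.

start AUG at pos 0
pos 0: AUG -> L; peptide=L
pos 3: ACU -> M; peptide=LM
pos 6: AAG -> L; peptide=LML
pos 9: AAG -> L; peptide=LMLL
pos 12: AGC -> A; peptide=LMLLA
pos 15: UUU -> E; peptide=LMLLAE
pos 18: UUA -> S; peptide=LMLLAES
pos 21: GUG -> L; peptide=LMLLAESL
pos 24: CAU -> A; peptide=LMLLAESLA
pos 27: UAA -> STOP

Answer: LMLLAESLA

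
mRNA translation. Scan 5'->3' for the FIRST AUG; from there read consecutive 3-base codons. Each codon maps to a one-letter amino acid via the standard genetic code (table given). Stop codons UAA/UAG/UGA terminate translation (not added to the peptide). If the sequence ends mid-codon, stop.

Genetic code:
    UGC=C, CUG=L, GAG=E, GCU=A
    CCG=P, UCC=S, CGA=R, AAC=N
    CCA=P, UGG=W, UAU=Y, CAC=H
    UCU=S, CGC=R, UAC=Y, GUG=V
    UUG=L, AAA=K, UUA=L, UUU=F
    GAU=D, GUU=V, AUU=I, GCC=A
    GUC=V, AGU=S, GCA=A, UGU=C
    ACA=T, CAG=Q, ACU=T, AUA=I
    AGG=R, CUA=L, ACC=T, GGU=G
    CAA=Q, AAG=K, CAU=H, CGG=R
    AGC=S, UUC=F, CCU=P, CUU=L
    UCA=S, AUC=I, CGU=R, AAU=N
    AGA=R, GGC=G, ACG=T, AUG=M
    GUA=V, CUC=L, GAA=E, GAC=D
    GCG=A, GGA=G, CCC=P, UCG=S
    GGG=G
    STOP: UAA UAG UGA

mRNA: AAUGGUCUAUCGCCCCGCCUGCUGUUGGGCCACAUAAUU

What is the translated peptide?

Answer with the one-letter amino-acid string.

Answer: MVYRPACCWAT

Derivation:
start AUG at pos 1
pos 1: AUG -> M; peptide=M
pos 4: GUC -> V; peptide=MV
pos 7: UAU -> Y; peptide=MVY
pos 10: CGC -> R; peptide=MVYR
pos 13: CCC -> P; peptide=MVYRP
pos 16: GCC -> A; peptide=MVYRPA
pos 19: UGC -> C; peptide=MVYRPAC
pos 22: UGU -> C; peptide=MVYRPACC
pos 25: UGG -> W; peptide=MVYRPACCW
pos 28: GCC -> A; peptide=MVYRPACCWA
pos 31: ACA -> T; peptide=MVYRPACCWAT
pos 34: UAA -> STOP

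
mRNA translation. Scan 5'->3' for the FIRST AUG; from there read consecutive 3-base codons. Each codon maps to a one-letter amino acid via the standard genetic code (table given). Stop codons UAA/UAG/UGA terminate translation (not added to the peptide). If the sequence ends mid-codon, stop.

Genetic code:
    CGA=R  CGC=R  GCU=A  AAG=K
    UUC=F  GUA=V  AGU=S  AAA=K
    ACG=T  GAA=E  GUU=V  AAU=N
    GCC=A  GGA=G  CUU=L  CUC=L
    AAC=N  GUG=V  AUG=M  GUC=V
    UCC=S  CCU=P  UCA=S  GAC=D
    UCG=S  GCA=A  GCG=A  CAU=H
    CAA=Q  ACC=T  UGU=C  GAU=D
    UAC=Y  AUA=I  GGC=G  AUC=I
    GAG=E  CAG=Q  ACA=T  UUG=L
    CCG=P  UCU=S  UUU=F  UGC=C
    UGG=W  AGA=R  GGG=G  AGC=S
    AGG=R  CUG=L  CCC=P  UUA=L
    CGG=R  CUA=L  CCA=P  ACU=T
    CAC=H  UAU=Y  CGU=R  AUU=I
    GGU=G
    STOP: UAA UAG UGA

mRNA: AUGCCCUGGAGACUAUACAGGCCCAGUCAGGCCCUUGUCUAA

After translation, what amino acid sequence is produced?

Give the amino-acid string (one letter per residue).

start AUG at pos 0
pos 0: AUG -> M; peptide=M
pos 3: CCC -> P; peptide=MP
pos 6: UGG -> W; peptide=MPW
pos 9: AGA -> R; peptide=MPWR
pos 12: CUA -> L; peptide=MPWRL
pos 15: UAC -> Y; peptide=MPWRLY
pos 18: AGG -> R; peptide=MPWRLYR
pos 21: CCC -> P; peptide=MPWRLYRP
pos 24: AGU -> S; peptide=MPWRLYRPS
pos 27: CAG -> Q; peptide=MPWRLYRPSQ
pos 30: GCC -> A; peptide=MPWRLYRPSQA
pos 33: CUU -> L; peptide=MPWRLYRPSQAL
pos 36: GUC -> V; peptide=MPWRLYRPSQALV
pos 39: UAA -> STOP

Answer: MPWRLYRPSQALV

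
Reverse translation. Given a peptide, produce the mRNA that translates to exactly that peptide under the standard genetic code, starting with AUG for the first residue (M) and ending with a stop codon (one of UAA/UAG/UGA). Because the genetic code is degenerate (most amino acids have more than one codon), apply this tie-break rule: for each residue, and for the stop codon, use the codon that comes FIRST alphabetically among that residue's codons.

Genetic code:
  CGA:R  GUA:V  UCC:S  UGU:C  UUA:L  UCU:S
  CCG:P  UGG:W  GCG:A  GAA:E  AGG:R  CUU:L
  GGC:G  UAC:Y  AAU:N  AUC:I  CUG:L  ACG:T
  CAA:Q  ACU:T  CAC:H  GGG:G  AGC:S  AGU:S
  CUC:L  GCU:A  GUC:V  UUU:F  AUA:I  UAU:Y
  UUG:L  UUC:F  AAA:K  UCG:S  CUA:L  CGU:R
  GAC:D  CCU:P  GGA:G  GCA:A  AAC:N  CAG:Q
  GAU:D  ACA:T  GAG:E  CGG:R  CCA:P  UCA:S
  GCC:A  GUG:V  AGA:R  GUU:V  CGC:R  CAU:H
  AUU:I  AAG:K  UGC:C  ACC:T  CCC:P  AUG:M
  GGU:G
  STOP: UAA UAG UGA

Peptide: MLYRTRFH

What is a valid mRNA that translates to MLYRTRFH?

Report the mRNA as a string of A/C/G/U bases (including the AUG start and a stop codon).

residue 1: M -> AUG (start codon)
residue 2: L codons sorted = CUA,CUC,CUG,CUU,UUA,UUG -> pick first = CUA
residue 3: Y codons sorted = UAC,UAU -> pick first = UAC
residue 4: R codons sorted = AGA,AGG,CGA,CGC,CGG,CGU -> pick first = AGA
residue 5: T codons sorted = ACA,ACC,ACG,ACU -> pick first = ACA
residue 6: R codons sorted = AGA,AGG,CGA,CGC,CGG,CGU -> pick first = AGA
residue 7: F codons sorted = UUC,UUU -> pick first = UUC
residue 8: H codons sorted = CAC,CAU -> pick first = CAC
terminator: stop codons sorted = UAA,UAG,UGA -> pick first = UAA

Answer: mRNA: AUGCUAUACAGAACAAGAUUCCACUAA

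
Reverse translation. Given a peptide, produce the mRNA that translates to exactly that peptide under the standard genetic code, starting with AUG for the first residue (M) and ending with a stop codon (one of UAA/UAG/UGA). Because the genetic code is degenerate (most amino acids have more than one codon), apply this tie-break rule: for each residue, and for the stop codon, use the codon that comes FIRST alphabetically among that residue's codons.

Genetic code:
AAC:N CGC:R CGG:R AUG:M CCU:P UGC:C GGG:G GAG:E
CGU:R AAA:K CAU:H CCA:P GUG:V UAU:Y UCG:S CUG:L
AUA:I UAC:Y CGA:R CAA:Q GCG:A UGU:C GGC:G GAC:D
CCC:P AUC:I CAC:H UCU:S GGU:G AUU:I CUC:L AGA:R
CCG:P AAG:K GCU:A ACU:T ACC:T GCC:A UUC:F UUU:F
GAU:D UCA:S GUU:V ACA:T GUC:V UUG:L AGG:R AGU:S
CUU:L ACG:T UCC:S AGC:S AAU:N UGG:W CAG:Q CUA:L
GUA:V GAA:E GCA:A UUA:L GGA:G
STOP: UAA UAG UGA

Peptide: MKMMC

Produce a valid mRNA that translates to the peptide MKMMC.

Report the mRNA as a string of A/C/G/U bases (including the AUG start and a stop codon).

residue 1: M -> AUG (start codon)
residue 2: K codons sorted = AAA,AAG -> pick first = AAA
residue 3: M -> AUG (only codon)
residue 4: M -> AUG (only codon)
residue 5: C codons sorted = UGC,UGU -> pick first = UGC
terminator: stop codons sorted = UAA,UAG,UGA -> pick first = UAA

Answer: mRNA: AUGAAAAUGAUGUGCUAA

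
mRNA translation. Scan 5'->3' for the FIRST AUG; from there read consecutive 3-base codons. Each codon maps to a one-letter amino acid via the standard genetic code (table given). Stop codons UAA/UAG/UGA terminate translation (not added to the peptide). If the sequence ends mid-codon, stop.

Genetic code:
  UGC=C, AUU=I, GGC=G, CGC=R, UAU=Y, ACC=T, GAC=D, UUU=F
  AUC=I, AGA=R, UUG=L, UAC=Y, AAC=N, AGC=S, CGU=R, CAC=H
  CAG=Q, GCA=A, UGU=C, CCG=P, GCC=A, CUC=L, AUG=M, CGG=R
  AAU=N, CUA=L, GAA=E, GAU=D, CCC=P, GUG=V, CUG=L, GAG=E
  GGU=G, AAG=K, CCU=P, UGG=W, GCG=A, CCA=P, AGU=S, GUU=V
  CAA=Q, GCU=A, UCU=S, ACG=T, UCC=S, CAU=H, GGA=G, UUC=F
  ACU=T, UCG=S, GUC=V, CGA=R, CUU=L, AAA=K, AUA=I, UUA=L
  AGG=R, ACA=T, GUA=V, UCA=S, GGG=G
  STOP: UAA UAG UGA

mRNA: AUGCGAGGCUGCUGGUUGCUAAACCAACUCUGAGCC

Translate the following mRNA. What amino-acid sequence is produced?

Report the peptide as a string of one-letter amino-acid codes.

Answer: MRGCWLLNQL

Derivation:
start AUG at pos 0
pos 0: AUG -> M; peptide=M
pos 3: CGA -> R; peptide=MR
pos 6: GGC -> G; peptide=MRG
pos 9: UGC -> C; peptide=MRGC
pos 12: UGG -> W; peptide=MRGCW
pos 15: UUG -> L; peptide=MRGCWL
pos 18: CUA -> L; peptide=MRGCWLL
pos 21: AAC -> N; peptide=MRGCWLLN
pos 24: CAA -> Q; peptide=MRGCWLLNQ
pos 27: CUC -> L; peptide=MRGCWLLNQL
pos 30: UGA -> STOP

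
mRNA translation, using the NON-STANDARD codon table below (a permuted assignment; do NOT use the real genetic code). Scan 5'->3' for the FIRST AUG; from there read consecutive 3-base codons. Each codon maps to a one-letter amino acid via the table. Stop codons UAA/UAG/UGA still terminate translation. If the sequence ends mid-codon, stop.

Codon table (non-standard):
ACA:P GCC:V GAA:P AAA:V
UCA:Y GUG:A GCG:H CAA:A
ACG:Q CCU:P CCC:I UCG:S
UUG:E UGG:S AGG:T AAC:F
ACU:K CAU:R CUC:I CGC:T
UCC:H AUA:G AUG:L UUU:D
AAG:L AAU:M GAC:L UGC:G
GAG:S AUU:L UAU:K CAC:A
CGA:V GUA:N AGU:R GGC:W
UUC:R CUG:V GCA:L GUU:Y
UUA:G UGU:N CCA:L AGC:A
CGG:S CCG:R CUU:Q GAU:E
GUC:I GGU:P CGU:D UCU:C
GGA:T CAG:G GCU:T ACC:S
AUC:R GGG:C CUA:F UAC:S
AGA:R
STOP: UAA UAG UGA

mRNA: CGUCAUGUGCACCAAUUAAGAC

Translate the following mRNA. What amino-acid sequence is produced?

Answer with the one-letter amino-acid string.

start AUG at pos 4
pos 4: AUG -> L; peptide=L
pos 7: UGC -> G; peptide=LG
pos 10: ACC -> S; peptide=LGS
pos 13: AAU -> M; peptide=LGSM
pos 16: UAA -> STOP

Answer: LGSM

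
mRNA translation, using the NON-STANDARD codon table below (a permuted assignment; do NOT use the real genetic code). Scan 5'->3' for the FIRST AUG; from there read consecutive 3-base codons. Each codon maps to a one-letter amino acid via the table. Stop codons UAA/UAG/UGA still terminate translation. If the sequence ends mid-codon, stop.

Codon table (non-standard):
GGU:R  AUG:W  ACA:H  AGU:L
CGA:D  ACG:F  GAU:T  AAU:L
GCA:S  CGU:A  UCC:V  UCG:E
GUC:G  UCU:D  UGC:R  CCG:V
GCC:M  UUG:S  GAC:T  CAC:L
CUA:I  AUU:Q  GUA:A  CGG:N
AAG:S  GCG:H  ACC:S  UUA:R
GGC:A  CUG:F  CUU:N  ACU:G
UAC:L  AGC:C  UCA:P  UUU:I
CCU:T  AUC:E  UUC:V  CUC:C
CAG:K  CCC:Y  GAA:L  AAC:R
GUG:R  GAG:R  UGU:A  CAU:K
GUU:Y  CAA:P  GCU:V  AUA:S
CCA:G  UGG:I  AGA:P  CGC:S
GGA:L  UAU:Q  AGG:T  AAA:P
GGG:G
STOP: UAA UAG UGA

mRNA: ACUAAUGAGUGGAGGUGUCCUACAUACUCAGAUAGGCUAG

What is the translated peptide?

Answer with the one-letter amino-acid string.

start AUG at pos 4
pos 4: AUG -> W; peptide=W
pos 7: AGU -> L; peptide=WL
pos 10: GGA -> L; peptide=WLL
pos 13: GGU -> R; peptide=WLLR
pos 16: GUC -> G; peptide=WLLRG
pos 19: CUA -> I; peptide=WLLRGI
pos 22: CAU -> K; peptide=WLLRGIK
pos 25: ACU -> G; peptide=WLLRGIKG
pos 28: CAG -> K; peptide=WLLRGIKGK
pos 31: AUA -> S; peptide=WLLRGIKGKS
pos 34: GGC -> A; peptide=WLLRGIKGKSA
pos 37: UAG -> STOP

Answer: WLLRGIKGKSA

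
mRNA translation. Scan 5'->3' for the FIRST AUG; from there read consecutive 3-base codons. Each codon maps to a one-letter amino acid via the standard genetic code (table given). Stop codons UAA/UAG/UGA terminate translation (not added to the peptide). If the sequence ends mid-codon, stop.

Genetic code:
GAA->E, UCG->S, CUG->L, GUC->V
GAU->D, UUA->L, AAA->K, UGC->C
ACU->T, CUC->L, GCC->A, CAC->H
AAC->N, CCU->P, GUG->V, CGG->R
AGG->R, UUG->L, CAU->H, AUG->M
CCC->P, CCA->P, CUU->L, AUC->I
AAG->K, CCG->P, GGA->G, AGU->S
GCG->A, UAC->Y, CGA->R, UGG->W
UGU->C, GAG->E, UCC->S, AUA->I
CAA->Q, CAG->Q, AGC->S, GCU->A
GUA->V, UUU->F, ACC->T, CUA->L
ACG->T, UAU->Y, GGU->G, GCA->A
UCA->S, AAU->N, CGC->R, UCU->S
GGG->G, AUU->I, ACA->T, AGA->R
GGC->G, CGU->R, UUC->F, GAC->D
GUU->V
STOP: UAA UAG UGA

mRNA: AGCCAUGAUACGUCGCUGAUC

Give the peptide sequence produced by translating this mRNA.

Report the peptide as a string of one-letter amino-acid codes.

Answer: MIRR

Derivation:
start AUG at pos 4
pos 4: AUG -> M; peptide=M
pos 7: AUA -> I; peptide=MI
pos 10: CGU -> R; peptide=MIR
pos 13: CGC -> R; peptide=MIRR
pos 16: UGA -> STOP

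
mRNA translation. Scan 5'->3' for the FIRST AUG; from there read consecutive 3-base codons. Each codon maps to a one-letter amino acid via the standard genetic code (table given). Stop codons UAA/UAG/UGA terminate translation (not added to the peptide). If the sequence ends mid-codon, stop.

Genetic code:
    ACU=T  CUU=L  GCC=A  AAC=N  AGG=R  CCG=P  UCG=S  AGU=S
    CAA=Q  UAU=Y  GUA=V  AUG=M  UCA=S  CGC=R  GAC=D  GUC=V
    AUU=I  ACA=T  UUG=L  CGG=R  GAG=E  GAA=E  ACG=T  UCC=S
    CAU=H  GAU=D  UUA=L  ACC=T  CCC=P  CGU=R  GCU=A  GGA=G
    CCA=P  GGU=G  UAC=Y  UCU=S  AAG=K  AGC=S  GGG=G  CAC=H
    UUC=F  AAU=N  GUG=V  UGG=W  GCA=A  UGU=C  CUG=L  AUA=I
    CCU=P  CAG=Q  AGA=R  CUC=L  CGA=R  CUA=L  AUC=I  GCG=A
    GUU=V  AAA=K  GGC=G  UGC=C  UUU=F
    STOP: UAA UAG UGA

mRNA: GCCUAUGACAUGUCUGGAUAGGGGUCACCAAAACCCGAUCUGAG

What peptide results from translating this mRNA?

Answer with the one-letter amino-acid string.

Answer: MTCLDRGHQNPI

Derivation:
start AUG at pos 4
pos 4: AUG -> M; peptide=M
pos 7: ACA -> T; peptide=MT
pos 10: UGU -> C; peptide=MTC
pos 13: CUG -> L; peptide=MTCL
pos 16: GAU -> D; peptide=MTCLD
pos 19: AGG -> R; peptide=MTCLDR
pos 22: GGU -> G; peptide=MTCLDRG
pos 25: CAC -> H; peptide=MTCLDRGH
pos 28: CAA -> Q; peptide=MTCLDRGHQ
pos 31: AAC -> N; peptide=MTCLDRGHQN
pos 34: CCG -> P; peptide=MTCLDRGHQNP
pos 37: AUC -> I; peptide=MTCLDRGHQNPI
pos 40: UGA -> STOP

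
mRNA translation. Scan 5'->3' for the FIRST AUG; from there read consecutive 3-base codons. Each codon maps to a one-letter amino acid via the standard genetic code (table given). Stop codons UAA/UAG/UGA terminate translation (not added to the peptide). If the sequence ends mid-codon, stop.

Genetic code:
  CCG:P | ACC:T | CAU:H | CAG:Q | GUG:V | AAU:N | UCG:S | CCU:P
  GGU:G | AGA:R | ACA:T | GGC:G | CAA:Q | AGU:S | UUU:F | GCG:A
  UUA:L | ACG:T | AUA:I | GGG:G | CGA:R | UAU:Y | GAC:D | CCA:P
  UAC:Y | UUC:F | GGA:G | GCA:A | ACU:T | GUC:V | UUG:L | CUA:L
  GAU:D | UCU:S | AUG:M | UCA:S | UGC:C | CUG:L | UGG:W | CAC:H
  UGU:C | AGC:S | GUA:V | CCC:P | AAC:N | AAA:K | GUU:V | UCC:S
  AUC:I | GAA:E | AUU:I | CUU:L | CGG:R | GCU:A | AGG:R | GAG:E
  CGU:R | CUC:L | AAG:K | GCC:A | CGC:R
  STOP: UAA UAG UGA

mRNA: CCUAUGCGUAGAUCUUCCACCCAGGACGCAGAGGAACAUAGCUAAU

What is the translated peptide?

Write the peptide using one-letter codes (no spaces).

start AUG at pos 3
pos 3: AUG -> M; peptide=M
pos 6: CGU -> R; peptide=MR
pos 9: AGA -> R; peptide=MRR
pos 12: UCU -> S; peptide=MRRS
pos 15: UCC -> S; peptide=MRRSS
pos 18: ACC -> T; peptide=MRRSST
pos 21: CAG -> Q; peptide=MRRSSTQ
pos 24: GAC -> D; peptide=MRRSSTQD
pos 27: GCA -> A; peptide=MRRSSTQDA
pos 30: GAG -> E; peptide=MRRSSTQDAE
pos 33: GAA -> E; peptide=MRRSSTQDAEE
pos 36: CAU -> H; peptide=MRRSSTQDAEEH
pos 39: AGC -> S; peptide=MRRSSTQDAEEHS
pos 42: UAA -> STOP

Answer: MRRSSTQDAEEHS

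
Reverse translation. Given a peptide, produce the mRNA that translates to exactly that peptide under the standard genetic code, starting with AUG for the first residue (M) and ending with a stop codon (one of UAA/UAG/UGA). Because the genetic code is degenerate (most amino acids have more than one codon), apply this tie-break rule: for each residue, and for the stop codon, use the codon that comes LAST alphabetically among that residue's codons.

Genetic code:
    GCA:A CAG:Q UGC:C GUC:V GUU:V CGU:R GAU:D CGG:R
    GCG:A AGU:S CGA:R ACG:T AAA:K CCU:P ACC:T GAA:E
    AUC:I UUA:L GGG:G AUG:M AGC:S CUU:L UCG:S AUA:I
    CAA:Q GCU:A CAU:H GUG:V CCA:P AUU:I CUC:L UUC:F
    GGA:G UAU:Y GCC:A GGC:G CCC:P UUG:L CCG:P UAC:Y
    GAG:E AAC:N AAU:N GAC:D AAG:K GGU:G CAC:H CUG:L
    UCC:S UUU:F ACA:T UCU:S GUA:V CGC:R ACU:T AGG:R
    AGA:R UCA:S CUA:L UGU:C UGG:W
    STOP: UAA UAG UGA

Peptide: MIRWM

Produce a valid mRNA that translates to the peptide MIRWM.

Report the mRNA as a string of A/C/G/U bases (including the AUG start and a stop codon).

residue 1: M -> AUG (start codon)
residue 2: I codons sorted = AUA,AUC,AUU -> pick last = AUU
residue 3: R codons sorted = AGA,AGG,CGA,CGC,CGG,CGU -> pick last = CGU
residue 4: W -> UGG (only codon)
residue 5: M -> AUG (only codon)
terminator: stop codons sorted = UAA,UAG,UGA -> pick last = UGA

Answer: mRNA: AUGAUUCGUUGGAUGUGA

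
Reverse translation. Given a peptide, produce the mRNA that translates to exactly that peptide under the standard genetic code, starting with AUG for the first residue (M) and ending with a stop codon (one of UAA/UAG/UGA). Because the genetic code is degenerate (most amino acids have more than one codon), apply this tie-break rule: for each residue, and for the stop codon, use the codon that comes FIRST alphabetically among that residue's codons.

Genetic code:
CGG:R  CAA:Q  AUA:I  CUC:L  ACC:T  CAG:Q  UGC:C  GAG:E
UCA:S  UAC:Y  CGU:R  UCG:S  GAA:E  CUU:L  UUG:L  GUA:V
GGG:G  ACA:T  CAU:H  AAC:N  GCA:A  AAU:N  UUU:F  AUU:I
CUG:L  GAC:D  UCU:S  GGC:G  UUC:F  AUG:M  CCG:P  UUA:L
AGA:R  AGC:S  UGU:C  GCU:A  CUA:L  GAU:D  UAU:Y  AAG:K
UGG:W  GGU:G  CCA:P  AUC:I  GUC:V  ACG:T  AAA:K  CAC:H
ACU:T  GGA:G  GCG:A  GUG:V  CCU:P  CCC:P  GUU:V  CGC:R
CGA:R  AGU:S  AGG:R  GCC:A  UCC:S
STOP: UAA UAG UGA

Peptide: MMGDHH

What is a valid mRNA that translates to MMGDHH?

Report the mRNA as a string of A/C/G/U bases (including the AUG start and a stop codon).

Answer: mRNA: AUGAUGGGAGACCACCACUAA

Derivation:
residue 1: M -> AUG (start codon)
residue 2: M -> AUG (only codon)
residue 3: G codons sorted = GGA,GGC,GGG,GGU -> pick first = GGA
residue 4: D codons sorted = GAC,GAU -> pick first = GAC
residue 5: H codons sorted = CAC,CAU -> pick first = CAC
residue 6: H codons sorted = CAC,CAU -> pick first = CAC
terminator: stop codons sorted = UAA,UAG,UGA -> pick first = UAA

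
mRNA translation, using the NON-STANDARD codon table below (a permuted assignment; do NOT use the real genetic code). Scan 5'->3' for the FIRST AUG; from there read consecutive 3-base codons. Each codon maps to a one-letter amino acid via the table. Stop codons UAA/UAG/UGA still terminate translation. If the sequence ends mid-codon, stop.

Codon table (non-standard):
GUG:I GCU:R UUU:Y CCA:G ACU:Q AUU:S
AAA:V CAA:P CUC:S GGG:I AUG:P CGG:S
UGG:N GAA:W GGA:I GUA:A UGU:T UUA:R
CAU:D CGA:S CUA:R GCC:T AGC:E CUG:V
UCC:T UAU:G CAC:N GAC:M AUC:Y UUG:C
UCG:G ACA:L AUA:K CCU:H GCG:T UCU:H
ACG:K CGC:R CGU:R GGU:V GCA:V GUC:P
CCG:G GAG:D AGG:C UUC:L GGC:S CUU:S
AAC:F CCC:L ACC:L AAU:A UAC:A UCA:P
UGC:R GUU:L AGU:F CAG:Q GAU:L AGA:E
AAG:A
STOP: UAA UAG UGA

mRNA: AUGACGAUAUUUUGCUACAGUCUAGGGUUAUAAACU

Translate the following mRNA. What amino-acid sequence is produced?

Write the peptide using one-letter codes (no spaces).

Answer: PKKYRAFRIR

Derivation:
start AUG at pos 0
pos 0: AUG -> P; peptide=P
pos 3: ACG -> K; peptide=PK
pos 6: AUA -> K; peptide=PKK
pos 9: UUU -> Y; peptide=PKKY
pos 12: UGC -> R; peptide=PKKYR
pos 15: UAC -> A; peptide=PKKYRA
pos 18: AGU -> F; peptide=PKKYRAF
pos 21: CUA -> R; peptide=PKKYRAFR
pos 24: GGG -> I; peptide=PKKYRAFRI
pos 27: UUA -> R; peptide=PKKYRAFRIR
pos 30: UAA -> STOP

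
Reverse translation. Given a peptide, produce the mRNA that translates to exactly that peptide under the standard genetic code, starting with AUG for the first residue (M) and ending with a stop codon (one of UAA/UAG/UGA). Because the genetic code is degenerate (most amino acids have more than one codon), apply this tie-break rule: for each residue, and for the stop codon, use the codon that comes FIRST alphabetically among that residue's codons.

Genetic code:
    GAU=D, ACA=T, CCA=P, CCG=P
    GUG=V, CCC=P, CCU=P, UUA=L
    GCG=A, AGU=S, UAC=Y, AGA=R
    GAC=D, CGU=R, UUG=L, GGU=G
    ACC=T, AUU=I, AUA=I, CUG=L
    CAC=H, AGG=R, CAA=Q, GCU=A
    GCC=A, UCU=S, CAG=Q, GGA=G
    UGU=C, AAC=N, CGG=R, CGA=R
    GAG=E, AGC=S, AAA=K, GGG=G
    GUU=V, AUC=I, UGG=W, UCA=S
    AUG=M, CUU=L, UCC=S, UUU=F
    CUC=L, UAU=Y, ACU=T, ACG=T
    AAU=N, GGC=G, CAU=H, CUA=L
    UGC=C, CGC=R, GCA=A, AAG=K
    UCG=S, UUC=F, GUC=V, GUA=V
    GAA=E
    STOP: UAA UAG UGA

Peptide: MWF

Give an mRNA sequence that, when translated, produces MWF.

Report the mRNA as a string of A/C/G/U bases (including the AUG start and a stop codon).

Answer: mRNA: AUGUGGUUCUAA

Derivation:
residue 1: M -> AUG (start codon)
residue 2: W -> UGG (only codon)
residue 3: F codons sorted = UUC,UUU -> pick first = UUC
terminator: stop codons sorted = UAA,UAG,UGA -> pick first = UAA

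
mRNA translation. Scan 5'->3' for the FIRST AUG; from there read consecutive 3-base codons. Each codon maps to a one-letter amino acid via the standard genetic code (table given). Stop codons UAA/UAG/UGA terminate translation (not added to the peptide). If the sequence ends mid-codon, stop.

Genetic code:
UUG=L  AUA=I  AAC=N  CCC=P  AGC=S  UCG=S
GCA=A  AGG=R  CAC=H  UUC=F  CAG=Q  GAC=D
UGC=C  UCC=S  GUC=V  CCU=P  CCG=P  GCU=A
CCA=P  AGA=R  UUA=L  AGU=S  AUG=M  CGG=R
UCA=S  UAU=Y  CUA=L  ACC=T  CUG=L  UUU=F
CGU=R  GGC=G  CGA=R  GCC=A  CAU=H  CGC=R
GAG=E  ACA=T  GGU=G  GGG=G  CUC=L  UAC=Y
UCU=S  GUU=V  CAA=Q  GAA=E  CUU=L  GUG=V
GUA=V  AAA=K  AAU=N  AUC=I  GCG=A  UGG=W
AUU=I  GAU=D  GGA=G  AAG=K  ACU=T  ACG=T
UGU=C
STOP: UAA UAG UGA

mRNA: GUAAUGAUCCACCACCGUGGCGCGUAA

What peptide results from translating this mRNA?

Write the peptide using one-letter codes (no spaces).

Answer: MIHHRGA

Derivation:
start AUG at pos 3
pos 3: AUG -> M; peptide=M
pos 6: AUC -> I; peptide=MI
pos 9: CAC -> H; peptide=MIH
pos 12: CAC -> H; peptide=MIHH
pos 15: CGU -> R; peptide=MIHHR
pos 18: GGC -> G; peptide=MIHHRG
pos 21: GCG -> A; peptide=MIHHRGA
pos 24: UAA -> STOP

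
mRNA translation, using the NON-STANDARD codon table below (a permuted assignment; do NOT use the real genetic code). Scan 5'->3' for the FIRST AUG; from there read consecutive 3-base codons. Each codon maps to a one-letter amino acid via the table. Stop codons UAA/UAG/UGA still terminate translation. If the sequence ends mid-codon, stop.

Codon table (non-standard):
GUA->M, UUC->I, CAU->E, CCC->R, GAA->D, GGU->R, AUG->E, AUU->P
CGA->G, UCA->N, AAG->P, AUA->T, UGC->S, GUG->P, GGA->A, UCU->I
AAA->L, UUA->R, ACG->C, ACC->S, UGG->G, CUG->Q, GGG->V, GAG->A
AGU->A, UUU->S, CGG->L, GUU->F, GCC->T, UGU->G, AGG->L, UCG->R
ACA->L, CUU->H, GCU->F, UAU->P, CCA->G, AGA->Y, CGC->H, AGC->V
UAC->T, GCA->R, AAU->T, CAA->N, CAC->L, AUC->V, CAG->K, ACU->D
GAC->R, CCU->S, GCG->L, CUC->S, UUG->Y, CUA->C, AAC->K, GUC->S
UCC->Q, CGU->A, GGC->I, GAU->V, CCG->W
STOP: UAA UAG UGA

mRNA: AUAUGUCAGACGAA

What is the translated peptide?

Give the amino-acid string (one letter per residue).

Answer: ENRD

Derivation:
start AUG at pos 2
pos 2: AUG -> E; peptide=E
pos 5: UCA -> N; peptide=EN
pos 8: GAC -> R; peptide=ENR
pos 11: GAA -> D; peptide=ENRD
pos 14: only 0 nt remain (<3), stop (end of mRNA)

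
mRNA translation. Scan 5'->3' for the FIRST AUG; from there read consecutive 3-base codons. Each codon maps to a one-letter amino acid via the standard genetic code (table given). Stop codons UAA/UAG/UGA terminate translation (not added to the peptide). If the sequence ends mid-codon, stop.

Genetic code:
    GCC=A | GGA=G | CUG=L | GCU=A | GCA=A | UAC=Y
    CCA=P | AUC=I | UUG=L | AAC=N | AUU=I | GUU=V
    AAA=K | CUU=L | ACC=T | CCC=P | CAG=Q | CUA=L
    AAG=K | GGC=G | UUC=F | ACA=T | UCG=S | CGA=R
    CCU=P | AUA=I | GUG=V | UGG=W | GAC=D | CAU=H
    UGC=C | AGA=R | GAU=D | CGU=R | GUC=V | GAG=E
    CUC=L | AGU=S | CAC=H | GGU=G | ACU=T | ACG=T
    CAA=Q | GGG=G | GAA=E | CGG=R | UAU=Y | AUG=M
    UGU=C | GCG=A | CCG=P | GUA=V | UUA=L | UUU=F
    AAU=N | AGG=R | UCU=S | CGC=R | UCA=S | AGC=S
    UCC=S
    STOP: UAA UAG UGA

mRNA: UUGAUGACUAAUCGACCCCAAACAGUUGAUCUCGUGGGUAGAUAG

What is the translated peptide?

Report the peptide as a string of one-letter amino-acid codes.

start AUG at pos 3
pos 3: AUG -> M; peptide=M
pos 6: ACU -> T; peptide=MT
pos 9: AAU -> N; peptide=MTN
pos 12: CGA -> R; peptide=MTNR
pos 15: CCC -> P; peptide=MTNRP
pos 18: CAA -> Q; peptide=MTNRPQ
pos 21: ACA -> T; peptide=MTNRPQT
pos 24: GUU -> V; peptide=MTNRPQTV
pos 27: GAU -> D; peptide=MTNRPQTVD
pos 30: CUC -> L; peptide=MTNRPQTVDL
pos 33: GUG -> V; peptide=MTNRPQTVDLV
pos 36: GGU -> G; peptide=MTNRPQTVDLVG
pos 39: AGA -> R; peptide=MTNRPQTVDLVGR
pos 42: UAG -> STOP

Answer: MTNRPQTVDLVGR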